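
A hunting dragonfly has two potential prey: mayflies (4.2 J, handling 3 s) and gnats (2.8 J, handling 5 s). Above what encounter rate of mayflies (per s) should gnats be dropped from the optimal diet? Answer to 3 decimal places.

Drop gnats once their profitability E₂/h₂ falls below the rate achievable on mayflies alone: E₂/h₂ = λE₁/(1 + λh₁).
Solve for λ: λE₁h₂ = E₂(1 + λh₁) → λ(E₁h₂ − E₂h₁) = E₂ → λ = E₂/(E₁h₂ − E₂h₁).
λ = 2.8/(4.2×5 − 2.8×3) = 2.8/12.6 = 0.2222 per s.

0.222 per s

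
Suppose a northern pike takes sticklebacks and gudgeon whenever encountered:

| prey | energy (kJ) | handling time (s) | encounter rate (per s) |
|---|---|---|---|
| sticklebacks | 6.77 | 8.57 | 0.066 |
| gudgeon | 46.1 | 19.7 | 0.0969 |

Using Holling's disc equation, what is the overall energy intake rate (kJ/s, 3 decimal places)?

Energy encountered per unit search time: 0.066×6.77 + 0.0969×46.1 = 4.914 kJ/s.
Handling time per unit search time: 0.066×8.57 + 0.0969×19.7 = 2.475.
Rate = 4.914/(1 + 2.475) = 1.414 kJ/s.

1.414 kJ/s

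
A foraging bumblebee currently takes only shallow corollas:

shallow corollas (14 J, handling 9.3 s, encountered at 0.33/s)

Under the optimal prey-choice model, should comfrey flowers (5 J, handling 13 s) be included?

No

On shallow corollas alone, R = ΣλE/(1+Σλh) = 4.62/4.069 = 1.135 J/s.
Profitability of comfrey flowers: 5/13 = 0.3846 J/s.
Since 0.3846 < R, time spent handling comfrey flowers is better spent searching.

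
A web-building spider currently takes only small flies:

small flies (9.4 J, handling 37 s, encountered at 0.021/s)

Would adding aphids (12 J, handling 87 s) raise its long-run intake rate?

Yes

On small flies alone, R = ΣλE/(1+Σλh) = 0.1974/1.777 = 0.1111 J/s.
Profitability of aphids: 12/87 = 0.1379 J/s.
0.1379 > 0.1111, so adding aphids raises the average — include it.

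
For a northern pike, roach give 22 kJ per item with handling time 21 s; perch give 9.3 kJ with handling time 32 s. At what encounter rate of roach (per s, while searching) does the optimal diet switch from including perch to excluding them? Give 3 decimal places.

0.018 per s

Drop perch once their profitability E₂/h₂ falls below the rate achievable on roach alone: E₂/h₂ = λE₁/(1 + λh₁).
Solve for λ: λE₁h₂ = E₂(1 + λh₁) → λ(E₁h₂ − E₂h₁) = E₂ → λ = E₂/(E₁h₂ − E₂h₁).
λ = 9.3/(22×32 − 9.3×21) = 9.3/508.7 = 0.01828 per s.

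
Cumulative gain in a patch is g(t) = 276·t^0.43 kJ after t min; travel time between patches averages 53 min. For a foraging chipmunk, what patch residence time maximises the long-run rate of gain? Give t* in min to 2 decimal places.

39.98 min

Optimal t* satisfies g'(t*) = g(t*)/(T + t*).
g'(t) = 0.43·276·t^-0.57. Setting 0.43·276·t^-0.57 = 276·t^0.43/(53+t) gives 0.43(53+t) = t, so 0.57·t = 0.43×53.
t* = 0.43×53/0.57 = 39.98 min.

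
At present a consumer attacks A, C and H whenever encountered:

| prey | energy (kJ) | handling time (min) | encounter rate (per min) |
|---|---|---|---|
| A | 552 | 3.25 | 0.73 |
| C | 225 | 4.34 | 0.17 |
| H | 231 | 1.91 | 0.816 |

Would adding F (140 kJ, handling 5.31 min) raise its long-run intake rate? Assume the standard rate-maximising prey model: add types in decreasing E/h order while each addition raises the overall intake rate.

Current rate: (0.73×552 + 0.17×225 + 0.816×231)/(1 + 0.73×3.25 + 0.17×4.34 + 0.816×1.91) = 111.1 kJ/min.
Profitability of F: 140/5.31 = 26.37 kJ/min.
Since 26.37 < R, time spent handling F is better spent searching.

No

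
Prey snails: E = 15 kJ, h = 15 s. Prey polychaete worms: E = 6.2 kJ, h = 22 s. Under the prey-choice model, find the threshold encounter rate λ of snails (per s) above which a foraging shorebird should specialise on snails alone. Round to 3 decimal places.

0.026 per s

The zero-one rule: include polychaete worms iff E₂/h₂ > λE₁/(1+λh₁). Equality gives the switch point.
λE₁h₂ = E₂ + λE₂h₁ ⇒ λ = E₂/(E₁h₂ − E₂h₁) = 6.2/(330 − 93) = 0.02616 per s.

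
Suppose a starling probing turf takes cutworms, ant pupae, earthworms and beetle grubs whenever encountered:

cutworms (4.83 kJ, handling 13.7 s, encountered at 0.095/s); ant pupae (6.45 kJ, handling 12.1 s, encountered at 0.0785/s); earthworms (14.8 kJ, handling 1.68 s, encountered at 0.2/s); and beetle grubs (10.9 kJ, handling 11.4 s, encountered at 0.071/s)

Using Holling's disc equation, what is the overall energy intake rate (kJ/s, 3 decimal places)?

1.069 kJ/s

Energy encountered per unit search time: 0.095×4.83 + 0.0785×6.45 + 0.2×14.8 + 0.071×10.9 = 4.699 kJ/s.
Handling time per unit search time: 0.095×13.7 + 0.0785×12.1 + 0.2×1.68 + 0.071×11.4 = 3.397.
Rate = 4.699/(1 + 3.397) = 1.069 kJ/s.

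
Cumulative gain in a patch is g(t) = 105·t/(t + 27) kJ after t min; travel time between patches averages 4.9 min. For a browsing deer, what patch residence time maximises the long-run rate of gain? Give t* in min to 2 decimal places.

Optimal t* satisfies g'(t*) = g(t*)/(T + t*).
g'(t) = 105·27/(t + 27)². Setting 105·27/(t+27)² = 105t/[(t+27)(4.9+t)] gives 27(4.9+t) = t(t+27), so t² = 27×4.9 = 132.3.
t* = √132.3 = 11.5 min.

11.50 min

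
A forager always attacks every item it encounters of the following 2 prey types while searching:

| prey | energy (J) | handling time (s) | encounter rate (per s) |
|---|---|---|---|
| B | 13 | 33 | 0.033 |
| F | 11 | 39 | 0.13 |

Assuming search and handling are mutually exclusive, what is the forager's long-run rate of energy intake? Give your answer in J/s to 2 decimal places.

0.26 J/s

R = (0.033×13 + 0.13×11) / (1 + 0.033×33 + 0.13×39) = 1.859/7.159 = 0.2597 J/s.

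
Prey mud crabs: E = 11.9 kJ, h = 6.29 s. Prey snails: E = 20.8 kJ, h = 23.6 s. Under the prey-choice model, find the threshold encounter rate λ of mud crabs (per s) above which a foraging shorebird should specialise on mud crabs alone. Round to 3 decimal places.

0.139 per s

Drop snails once their profitability E₂/h₂ falls below the rate achievable on mud crabs alone: E₂/h₂ = λE₁/(1 + λh₁).
Solve for λ: λE₁h₂ = E₂(1 + λh₁) → λ(E₁h₂ − E₂h₁) = E₂ → λ = E₂/(E₁h₂ − E₂h₁).
λ = 20.8/(11.9×23.6 − 20.8×6.29) = 20.8/150 = 0.1387 per s.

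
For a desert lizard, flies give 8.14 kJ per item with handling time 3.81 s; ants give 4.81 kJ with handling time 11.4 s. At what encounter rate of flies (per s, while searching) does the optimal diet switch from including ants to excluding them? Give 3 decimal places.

The zero-one rule: include ants iff E₂/h₂ > λE₁/(1+λh₁). Equality gives the switch point.
λE₁h₂ = E₂ + λE₂h₁ ⇒ λ = E₂/(E₁h₂ − E₂h₁) = 4.81/(92.8 − 18.33) = 0.06459 per s.

0.065 per s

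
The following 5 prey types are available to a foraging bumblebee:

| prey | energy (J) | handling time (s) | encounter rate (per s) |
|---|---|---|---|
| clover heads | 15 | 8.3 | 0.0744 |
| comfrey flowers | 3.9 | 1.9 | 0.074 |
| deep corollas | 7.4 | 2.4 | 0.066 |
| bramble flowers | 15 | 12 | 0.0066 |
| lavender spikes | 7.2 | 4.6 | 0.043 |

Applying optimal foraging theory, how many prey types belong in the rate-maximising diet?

5

Rank by E/h (J/s): deep corollas 3.08, comfrey flowers 2.05, clover heads 1.81, lavender spikes 1.57, bramble flowers 1.25. Include each in turn until the next type's E/h falls below the running intake rate.
Rate on top 1: 0.4216. comfrey flowers: 2.05 > 0.4216 → include.
Rate on top 2: 0.5982. clover heads: 1.81 > 0.5982 → include.
Rate on top 3: 0.9877. lavender spikes: 1.57 > 0.9877 → include.
Rate on top 4: 1.042. bramble flowers: 1.25 > 1.042 → include.
Optimal diet: deep corollas, comfrey flowers, clover heads, lavender spikes, bramble flowers — 5 of 5 types.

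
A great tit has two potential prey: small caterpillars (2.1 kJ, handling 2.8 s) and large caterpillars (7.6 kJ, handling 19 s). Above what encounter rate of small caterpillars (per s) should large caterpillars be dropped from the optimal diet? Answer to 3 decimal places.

At the threshold, the rate on small caterpillars alone equals the profitability of large caterpillars: λ·2.1/(1 + λ·2.8) = 7.6/19 = 0.4.
Rearranging, λ(2.1 − 0.4×2.8) = 0.4, so λ = 0.4/0.98 = 0.4082 per s.

0.408 per s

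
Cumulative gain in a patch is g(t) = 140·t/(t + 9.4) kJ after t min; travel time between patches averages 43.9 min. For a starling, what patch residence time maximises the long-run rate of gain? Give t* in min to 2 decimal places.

20.31 min

By the marginal value theorem, leave when the instantaneous gain rate g'(t) equals the habitat-wide average g(t)/(T + t).
g'(t) = 140·9.4/(t + 9.4)². Setting 140·9.4/(t+9.4)² = 140t/[(t+9.4)(43.9+t)] gives 9.4(43.9+t) = t(t+9.4), so t² = 9.4×43.9 = 412.7.
t* = √412.7 = 20.31 min.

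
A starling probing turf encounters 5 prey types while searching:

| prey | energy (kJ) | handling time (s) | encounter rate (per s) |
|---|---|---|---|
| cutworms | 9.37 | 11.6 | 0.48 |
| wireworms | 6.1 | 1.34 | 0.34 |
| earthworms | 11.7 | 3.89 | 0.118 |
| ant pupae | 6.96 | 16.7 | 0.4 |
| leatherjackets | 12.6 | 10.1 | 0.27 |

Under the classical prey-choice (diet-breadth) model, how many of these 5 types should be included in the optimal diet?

2

Rank by E/h (kJ/s): wireworms 4.55, earthworms 3.01, leatherjackets 1.25, cutworms 0.808, ant pupae 0.417. Include each in turn until the next type's E/h falls below the running intake rate.
Rate on top 1: 1.425. earthworms: 3.01 > 1.425 → include.
Rate on top 2: 1.804. leatherjackets: 1.25 < 1.804 → exclude; stop.
Optimal diet: wireworms, earthworms — 2 of 5 types.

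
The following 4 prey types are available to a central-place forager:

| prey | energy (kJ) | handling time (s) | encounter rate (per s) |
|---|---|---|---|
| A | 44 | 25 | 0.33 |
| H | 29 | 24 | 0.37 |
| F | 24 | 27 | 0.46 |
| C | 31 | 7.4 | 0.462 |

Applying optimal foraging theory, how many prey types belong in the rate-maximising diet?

1

Rank by E/h (kJ/s): C 4.19, A 1.76, H 1.21, F 0.889. Include each in turn until the next type's E/h falls below the running intake rate.
Rate on top 1: 3.241. A: 1.76 < 3.241 → exclude; stop.
Optimal diet: C — 1 of 4 types.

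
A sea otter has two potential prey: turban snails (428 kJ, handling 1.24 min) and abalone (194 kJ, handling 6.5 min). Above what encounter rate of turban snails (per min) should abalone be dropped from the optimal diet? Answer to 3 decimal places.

0.076 per min

Drop abalone once their profitability E₂/h₂ falls below the rate achievable on turban snails alone: E₂/h₂ = λE₁/(1 + λh₁).
Solve for λ: λE₁h₂ = E₂(1 + λh₁) → λ(E₁h₂ − E₂h₁) = E₂ → λ = E₂/(E₁h₂ − E₂h₁).
λ = 194/(428×6.5 − 194×1.24) = 194/2541 = 0.07633 per min.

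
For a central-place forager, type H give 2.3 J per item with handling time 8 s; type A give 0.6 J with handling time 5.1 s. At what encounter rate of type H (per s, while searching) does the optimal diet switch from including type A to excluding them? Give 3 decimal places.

0.087 per s

The zero-one rule: include type A iff E₂/h₂ > λE₁/(1+λh₁). Equality gives the switch point.
λE₁h₂ = E₂ + λE₂h₁ ⇒ λ = E₂/(E₁h₂ − E₂h₁) = 0.6/(11.73 − 4.8) = 0.08658 per s.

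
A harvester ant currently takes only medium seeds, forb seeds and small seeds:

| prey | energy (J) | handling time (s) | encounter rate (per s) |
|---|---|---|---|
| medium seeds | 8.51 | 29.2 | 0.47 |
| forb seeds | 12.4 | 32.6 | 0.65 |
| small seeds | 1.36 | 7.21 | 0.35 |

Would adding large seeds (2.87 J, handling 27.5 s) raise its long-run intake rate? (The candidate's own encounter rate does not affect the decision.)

No

Current rate: (0.47×8.51 + 0.65×12.4 + 0.35×1.36)/(1 + 0.47×29.2 + 0.65×32.6 + 0.35×7.21) = 0.3261 J/s.
large seeds: E/h = 2.87/27.5 = 0.1044 J/s.
0.1044 < 0.3261, so adding large seeds would lower the average — exclude it.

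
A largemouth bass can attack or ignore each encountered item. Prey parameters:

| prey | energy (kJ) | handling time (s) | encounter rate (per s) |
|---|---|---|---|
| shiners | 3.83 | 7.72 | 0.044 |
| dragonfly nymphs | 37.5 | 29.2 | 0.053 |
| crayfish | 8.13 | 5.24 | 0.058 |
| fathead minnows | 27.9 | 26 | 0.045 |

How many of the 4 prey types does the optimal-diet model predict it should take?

3

Profitabilities (E/h, kJ/s): crayfish 1.55, dragonfly nymphs 1.28, fathead minnows 1.07, shiners 0.496. Add prey in this order while the next type's profitability exceeds the intake rate on those already taken.
Rate on top 1: 0.3616. dragonfly nymphs: 1.28 > 0.3616 → include.
Rate on top 2: 0.8624. fathead minnows: 1.07 > 0.8624 → include.
Rate on top 3: 0.9237. shiners: 0.496 < 0.9237 → exclude; stop.
Optimal diet: crayfish, dragonfly nymphs, fathead minnows — 3 of 4 types.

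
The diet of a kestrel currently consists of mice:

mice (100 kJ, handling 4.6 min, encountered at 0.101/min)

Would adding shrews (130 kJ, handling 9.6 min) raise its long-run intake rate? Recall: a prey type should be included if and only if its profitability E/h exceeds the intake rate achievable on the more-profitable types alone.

On mice alone, R = ΣλE/(1+Σλh) = 10.1/1.465 = 6.896 kJ/min.
shrews: E/h = 130/9.6 = 13.54 kJ/min.
Since 13.54 > R, including shrews increases the long-run rate.

Yes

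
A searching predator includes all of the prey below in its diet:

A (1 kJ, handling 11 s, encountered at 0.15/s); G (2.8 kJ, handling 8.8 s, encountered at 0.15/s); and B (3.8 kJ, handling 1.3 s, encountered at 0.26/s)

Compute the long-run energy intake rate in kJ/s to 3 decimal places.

R = (0.15×1 + 0.15×2.8 + 0.26×3.8) / (1 + 0.15×11 + 0.15×8.8 + 0.26×1.3) = 1.558/4.308 = 0.3617 kJ/s.

0.362 kJ/s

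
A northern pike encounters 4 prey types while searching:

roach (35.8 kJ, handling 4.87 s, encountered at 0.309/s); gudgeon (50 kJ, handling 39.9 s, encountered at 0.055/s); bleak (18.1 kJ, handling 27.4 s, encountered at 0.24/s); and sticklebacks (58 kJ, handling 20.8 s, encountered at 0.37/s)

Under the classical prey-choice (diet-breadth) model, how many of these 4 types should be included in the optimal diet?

Profitabilities (E/h, kJ/s): roach 7.35, sticklebacks 2.79, gudgeon 1.25, bleak 0.661. Add prey in this order while the next type's profitability exceeds the intake rate on those already taken.
Rate on top 1: 4.416. sticklebacks: 2.79 < 4.416 → exclude; stop.
Optimal diet: roach — 1 of 4 types.

1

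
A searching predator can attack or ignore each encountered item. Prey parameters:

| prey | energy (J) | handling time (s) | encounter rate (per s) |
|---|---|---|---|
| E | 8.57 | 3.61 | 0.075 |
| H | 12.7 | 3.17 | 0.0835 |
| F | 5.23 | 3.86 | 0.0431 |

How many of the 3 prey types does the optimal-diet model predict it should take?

3

E/h in descending order: H 4.01, E 2.37, F 1.35 J/s. The optimal diet is the largest prefix of this list for which every included type satisfies E_i/h_i > R on the types above it.
Rate on top 1: 0.8385. E: 2.37 > 0.8385 → include.
Rate on top 2: 1.109. F: 1.35 > 1.109 → include.
Optimal diet: H, E, F — 3 of 3 types.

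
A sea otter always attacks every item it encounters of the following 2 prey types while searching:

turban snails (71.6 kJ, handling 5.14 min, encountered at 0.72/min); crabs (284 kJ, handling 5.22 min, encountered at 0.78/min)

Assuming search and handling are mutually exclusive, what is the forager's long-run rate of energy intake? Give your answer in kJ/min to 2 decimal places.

R = Σλ_iE_i / (1 + Σλ_ih_i)
Numerator: 0.72×71.6 + 0.78×284 = 273.1
Denominator: 1 + 0.72×5.14 + 0.78×5.22 = 8.772
R = 273.1/8.772 = 31.13 kJ/min

31.13 kJ/min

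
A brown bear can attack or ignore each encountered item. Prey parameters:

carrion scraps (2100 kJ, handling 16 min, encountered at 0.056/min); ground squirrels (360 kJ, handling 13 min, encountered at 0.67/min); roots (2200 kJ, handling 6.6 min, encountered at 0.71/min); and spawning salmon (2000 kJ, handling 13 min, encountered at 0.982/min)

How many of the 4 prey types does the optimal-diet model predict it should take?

1

Profitabilities (E/h, kJ/min): roots 333, spawning salmon 154, carrion scraps 131, ground squirrels 27.7. Add prey in this order while the next type's profitability exceeds the intake rate on those already taken.
Rate on top 1: 274.7. spawning salmon: 154 < 274.7 → exclude; stop.
Optimal diet: roots — 1 of 4 types.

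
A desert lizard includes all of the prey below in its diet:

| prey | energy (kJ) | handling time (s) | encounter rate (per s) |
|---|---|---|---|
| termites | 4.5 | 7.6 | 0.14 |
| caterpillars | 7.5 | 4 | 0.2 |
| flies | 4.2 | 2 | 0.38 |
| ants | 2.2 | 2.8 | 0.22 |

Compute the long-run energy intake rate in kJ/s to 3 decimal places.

R = Σλ_iE_i / (1 + Σλ_ih_i)
Numerator: 0.14×4.5 + 0.2×7.5 + 0.38×4.2 + 0.22×2.2 = 4.21
Denominator: 1 + 0.14×7.6 + 0.2×4 + 0.38×2 + 0.22×2.8 = 4.24
R = 4.21/4.24 = 0.9929 kJ/s

0.993 kJ/s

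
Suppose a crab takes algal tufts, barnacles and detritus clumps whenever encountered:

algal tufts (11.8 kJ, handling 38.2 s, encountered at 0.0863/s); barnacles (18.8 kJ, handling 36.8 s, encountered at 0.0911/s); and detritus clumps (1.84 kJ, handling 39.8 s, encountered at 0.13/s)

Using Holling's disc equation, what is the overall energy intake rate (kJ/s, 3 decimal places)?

R = Σλ_iE_i / (1 + Σλ_ih_i)
Numerator: 0.0863×11.8 + 0.0911×18.8 + 0.13×1.84 = 2.97
Denominator: 1 + 0.0863×38.2 + 0.0911×36.8 + 0.13×39.8 = 12.82
R = 2.97/12.82 = 0.2316 kJ/s

0.232 kJ/s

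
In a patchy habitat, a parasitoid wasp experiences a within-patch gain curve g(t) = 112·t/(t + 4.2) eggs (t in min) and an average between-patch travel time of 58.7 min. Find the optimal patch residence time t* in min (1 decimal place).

Maximise g(t)/(T+t): set derivative to zero → g'(t)(T+t) = g(t).
g'(t) = 112·4.2/(t + 4.2)². Setting 112·4.2/(t+4.2)² = 112t/[(t+4.2)(58.7+t)] gives 4.2(58.7+t) = t(t+4.2), so t² = 4.2×58.7 = 246.5.
t* = √246.5 = 15.7 min.

15.7 min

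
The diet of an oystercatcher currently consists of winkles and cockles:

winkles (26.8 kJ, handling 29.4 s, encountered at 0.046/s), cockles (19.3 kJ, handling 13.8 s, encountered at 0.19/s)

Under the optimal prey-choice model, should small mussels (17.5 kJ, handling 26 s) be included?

On winkles and cockles alone, R = ΣλE/(1+Σλh) = 4.9/4.974 = 0.985 kJ/s.
Profitability of small mussels: 17.5/26 = 0.6731 kJ/s.
Since 0.6731 < R, time spent handling small mussels is better spent searching.

No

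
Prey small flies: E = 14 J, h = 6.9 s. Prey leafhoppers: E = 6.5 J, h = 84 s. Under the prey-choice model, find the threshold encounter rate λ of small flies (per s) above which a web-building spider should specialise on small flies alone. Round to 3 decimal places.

0.006 per s

Drop leafhoppers once their profitability E₂/h₂ falls below the rate achievable on small flies alone: E₂/h₂ = λE₁/(1 + λh₁).
Solve for λ: λE₁h₂ = E₂(1 + λh₁) → λ(E₁h₂ − E₂h₁) = E₂ → λ = E₂/(E₁h₂ − E₂h₁).
λ = 6.5/(14×84 − 6.5×6.9) = 6.5/1131 = 0.005746 per s.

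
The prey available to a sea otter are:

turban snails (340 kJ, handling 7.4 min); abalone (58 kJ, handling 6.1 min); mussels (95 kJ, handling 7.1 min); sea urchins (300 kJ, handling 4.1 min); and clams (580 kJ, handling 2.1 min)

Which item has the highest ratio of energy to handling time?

clams

Profitability E/h (kJ/min): turban snails = 340/7.4 = 45.9, abalone = 58/6.1 = 9.51, mussels = 95/7.1 = 13.4, sea urchins = 300/4.1 = 73.2, clams = 580/2.1 = 276.
Ranked: clams > sea urchins > turban snails > mussels > abalone.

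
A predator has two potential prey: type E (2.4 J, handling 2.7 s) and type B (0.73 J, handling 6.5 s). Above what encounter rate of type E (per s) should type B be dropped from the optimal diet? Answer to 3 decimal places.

The zero-one rule: include type B iff E₂/h₂ > λE₁/(1+λh₁). Equality gives the switch point.
λE₁h₂ = E₂ + λE₂h₁ ⇒ λ = E₂/(E₁h₂ − E₂h₁) = 0.73/(15.6 − 1.971) = 0.05356 per s.

0.054 per s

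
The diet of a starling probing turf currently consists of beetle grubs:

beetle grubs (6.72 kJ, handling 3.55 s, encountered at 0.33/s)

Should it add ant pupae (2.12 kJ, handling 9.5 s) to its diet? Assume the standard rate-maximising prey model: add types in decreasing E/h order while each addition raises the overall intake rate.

Current rate: (0.33×6.72)/(1 + 0.33×3.55) = 1.021 kJ/s.
ant pupae: E/h = 2.12/9.5 = 0.2232 kJ/s.
0.2232 < 1.021, so adding ant pupae would lower the average — exclude it.

No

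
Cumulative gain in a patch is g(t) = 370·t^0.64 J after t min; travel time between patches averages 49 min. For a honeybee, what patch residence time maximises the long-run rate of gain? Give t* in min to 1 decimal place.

Optimal t* satisfies g'(t*) = g(t*)/(T + t*).
g'(t) = 0.64·370·t^-0.36. Setting 0.64·370·t^-0.36 = 370·t^0.64/(49+t) gives 0.64(49+t) = t, so 0.36·t = 0.64×49.
t* = 0.64×49/0.36 = 87.11 min.

87.1 min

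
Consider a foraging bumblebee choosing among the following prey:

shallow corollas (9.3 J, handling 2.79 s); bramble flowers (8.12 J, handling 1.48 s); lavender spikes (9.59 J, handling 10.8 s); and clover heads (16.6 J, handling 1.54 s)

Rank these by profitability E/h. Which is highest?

clover heads

In descending order of E/h:
clover heads: 16.6/1.54 = 10.8 J/s
bramble flowers: 8.12/1.48 = 5.49 J/s
shallow corollas: 9.3/2.79 = 3.33 J/s
lavender spikes: 9.59/10.8 = 0.888 J/s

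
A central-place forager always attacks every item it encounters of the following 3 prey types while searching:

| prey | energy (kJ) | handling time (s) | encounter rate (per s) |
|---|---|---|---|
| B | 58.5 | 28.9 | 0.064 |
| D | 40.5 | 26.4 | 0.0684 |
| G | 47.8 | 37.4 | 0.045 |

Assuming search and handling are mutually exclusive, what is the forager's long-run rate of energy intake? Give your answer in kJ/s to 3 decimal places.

Energy encountered per unit search time: 0.064×58.5 + 0.0684×40.5 + 0.045×47.8 = 8.665 kJ/s.
Handling time per unit search time: 0.064×28.9 + 0.0684×26.4 + 0.045×37.4 = 5.338.
Rate = 8.665/(1 + 5.338) = 1.367 kJ/s.

1.367 kJ/s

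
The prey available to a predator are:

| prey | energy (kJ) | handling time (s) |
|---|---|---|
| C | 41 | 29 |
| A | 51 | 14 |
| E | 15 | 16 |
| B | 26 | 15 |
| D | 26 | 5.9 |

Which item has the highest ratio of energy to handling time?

Profitability E/h (kJ/s): C = 41/29 = 1.41, A = 51/14 = 3.64, E = 15/16 = 0.938, B = 26/15 = 1.73, D = 26/5.9 = 4.41.
Ranked: D > A > B > C > E.

D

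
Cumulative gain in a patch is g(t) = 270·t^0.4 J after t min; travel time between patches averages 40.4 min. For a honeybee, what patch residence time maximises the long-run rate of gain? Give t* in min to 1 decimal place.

Maximise g(t)/(T+t): set derivative to zero → g'(t)(T+t) = g(t).
g'(t) = 0.4·270·t^-0.6. Setting 0.4·270·t^-0.6 = 270·t^0.4/(40.4+t) gives 0.4(40.4+t) = t, so 0.60·t = 0.4×40.4.
t* = 0.4×40.4/0.60 = 26.93 min.

26.9 min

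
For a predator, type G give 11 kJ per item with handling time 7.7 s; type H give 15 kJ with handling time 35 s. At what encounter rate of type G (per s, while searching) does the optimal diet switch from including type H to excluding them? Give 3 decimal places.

The zero-one rule: include type H iff E₂/h₂ > λE₁/(1+λh₁). Equality gives the switch point.
λE₁h₂ = E₂ + λE₂h₁ ⇒ λ = E₂/(E₁h₂ − E₂h₁) = 15/(385 − 115.5) = 0.05566 per s.

0.056 per s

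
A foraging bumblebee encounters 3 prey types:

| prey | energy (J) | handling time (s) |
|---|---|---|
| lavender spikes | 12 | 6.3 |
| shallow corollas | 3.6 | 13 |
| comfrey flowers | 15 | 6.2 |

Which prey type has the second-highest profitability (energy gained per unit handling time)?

lavender spikes

Profitability E/h (J/s): lavender spikes = 12/6.3 = 1.9, shallow corollas = 3.6/13 = 0.277, comfrey flowers = 15/6.2 = 2.42.
Ranked: comfrey flowers > lavender spikes > shallow corollas.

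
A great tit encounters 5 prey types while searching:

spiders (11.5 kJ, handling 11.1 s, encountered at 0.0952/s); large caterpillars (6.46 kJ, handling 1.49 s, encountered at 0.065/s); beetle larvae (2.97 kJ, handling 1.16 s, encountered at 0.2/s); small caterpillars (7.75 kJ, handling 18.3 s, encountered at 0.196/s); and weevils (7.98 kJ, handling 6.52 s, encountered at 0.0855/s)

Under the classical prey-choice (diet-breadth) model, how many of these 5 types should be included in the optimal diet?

4

E/h in descending order: large caterpillars 4.34, beetle larvae 2.56, weevils 1.22, spiders 1.04, small caterpillars 0.423 kJ/s. The optimal diet is the largest prefix of this list for which every included type satisfies E_i/h_i > R on the types above it.
Rate on top 1: 0.3828. beetle larvae: 2.56 > 0.3828 → include.
Rate on top 2: 0.763. weevils: 1.22 > 0.763 → include.
Rate on top 3: 0.8992. spiders: 1.04 > 0.8992 → include.
Rate on top 4: 0.9483. small caterpillars: 0.423 < 0.9483 → exclude; stop.
Optimal diet: large caterpillars, beetle larvae, weevils, spiders — 4 of 5 types.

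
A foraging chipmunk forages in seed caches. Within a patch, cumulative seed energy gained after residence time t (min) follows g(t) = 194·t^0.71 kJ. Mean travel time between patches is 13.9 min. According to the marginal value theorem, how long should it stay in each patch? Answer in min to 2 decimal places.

34.03 min

Maximise g(t)/(T+t): set derivative to zero → g'(t)(T+t) = g(t).
g'(t) = 0.71·194·t^-0.29. Setting 0.71·194·t^-0.29 = 194·t^0.71/(13.9+t) gives 0.71(13.9+t) = t, so 0.29·t = 0.71×13.9.
t* = 0.71×13.9/0.29 = 34.03 min.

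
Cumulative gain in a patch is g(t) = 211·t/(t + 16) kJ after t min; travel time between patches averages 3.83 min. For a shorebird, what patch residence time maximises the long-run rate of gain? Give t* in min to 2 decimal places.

7.83 min

Optimal t* satisfies g'(t*) = g(t*)/(T + t*).
g'(t) = 211·16/(t + 16)². Setting 211·16/(t+16)² = 211t/[(t+16)(3.83+t)] gives 16(3.83+t) = t(t+16), so t² = 16×3.83 = 61.28.
t* = √61.28 = 7.828 min.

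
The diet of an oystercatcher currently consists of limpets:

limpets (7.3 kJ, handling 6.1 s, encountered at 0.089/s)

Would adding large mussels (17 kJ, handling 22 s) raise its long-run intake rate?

Current rate: (0.089×7.3)/(1 + 0.089×6.1) = 0.4211 kJ/s.
large mussels: E/h = 17/22 = 0.7727 kJ/s.
0.7727 > 0.4211, so adding large mussels raises the average — include it.

Yes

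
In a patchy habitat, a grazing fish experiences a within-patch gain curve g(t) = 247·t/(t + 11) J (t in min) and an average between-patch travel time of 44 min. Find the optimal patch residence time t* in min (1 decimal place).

22.0 min

Optimal t* satisfies g'(t*) = g(t*)/(T + t*).
g'(t) = 247·11/(t + 11)². Setting 247·11/(t+11)² = 247t/[(t+11)(44+t)] gives 11(44+t) = t(t+11), so t² = 11×44 = 484.
t* = √484 = 22 min.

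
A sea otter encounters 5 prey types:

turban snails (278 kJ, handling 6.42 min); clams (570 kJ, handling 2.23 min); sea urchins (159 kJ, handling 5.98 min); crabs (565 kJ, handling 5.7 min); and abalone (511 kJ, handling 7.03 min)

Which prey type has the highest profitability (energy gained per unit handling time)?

clams

In descending order of E/h:
clams: 570/2.23 = 256 kJ/min
crabs: 565/5.7 = 99.1 kJ/min
abalone: 511/7.03 = 72.7 kJ/min
turban snails: 278/6.42 = 43.3 kJ/min
sea urchins: 159/5.98 = 26.6 kJ/min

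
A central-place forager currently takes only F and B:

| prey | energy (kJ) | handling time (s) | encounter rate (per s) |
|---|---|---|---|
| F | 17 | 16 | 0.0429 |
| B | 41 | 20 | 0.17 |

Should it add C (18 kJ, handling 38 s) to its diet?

Intake rate on the current diet: R = (0.0429×17 + 0.17×41) / (1 + 0.0429×16 + 0.17×20) = 7.699/5.086 = 1.514 kJ/s.
Profitability of C: 18/38 = 0.4737 kJ/s.
Since 0.4737 < R, time spent handling C is better spent searching.

No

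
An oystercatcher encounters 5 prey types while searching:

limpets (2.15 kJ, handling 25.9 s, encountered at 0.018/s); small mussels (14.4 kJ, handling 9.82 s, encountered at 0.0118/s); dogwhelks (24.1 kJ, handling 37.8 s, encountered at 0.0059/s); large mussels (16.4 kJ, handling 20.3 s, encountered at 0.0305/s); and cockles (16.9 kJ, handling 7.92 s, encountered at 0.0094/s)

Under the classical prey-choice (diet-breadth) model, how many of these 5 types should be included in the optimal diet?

Rank by E/h (kJ/s): cockles 2.13, small mussels 1.47, large mussels 0.808, dogwhelks 0.638, limpets 0.083. Include each in turn until the next type's E/h falls below the running intake rate.
Rate on top 1: 0.1479. small mussels: 1.47 > 0.1479 → include.
Rate on top 2: 0.2762. large mussels: 0.808 > 0.2762 → include.
Rate on top 3: 0.4581. dogwhelks: 0.638 > 0.4581 → include.
Rate on top 4: 0.4778. limpets: 0.083 < 0.4778 → exclude; stop.
Optimal diet: cockles, small mussels, large mussels, dogwhelks — 4 of 5 types.

4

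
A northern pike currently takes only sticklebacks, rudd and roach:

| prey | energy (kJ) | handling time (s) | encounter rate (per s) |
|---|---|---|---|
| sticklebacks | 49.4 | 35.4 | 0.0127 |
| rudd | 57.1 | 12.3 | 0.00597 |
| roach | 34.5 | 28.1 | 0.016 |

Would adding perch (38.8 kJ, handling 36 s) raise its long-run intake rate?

Yes

Current rate: (0.0127×49.4 + 0.00597×57.1 + 0.016×34.5)/(1 + 0.0127×35.4 + 0.00597×12.3 + 0.016×28.1) = 0.7707 kJ/s.
perch: E/h = 38.8/36 = 1.078 kJ/s.
Since 1.078 > R, including perch increases the long-run rate.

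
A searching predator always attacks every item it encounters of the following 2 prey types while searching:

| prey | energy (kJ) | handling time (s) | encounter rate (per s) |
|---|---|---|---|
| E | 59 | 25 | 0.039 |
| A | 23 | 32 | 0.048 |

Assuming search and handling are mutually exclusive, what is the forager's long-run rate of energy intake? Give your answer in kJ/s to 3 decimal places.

0.970 kJ/s

R = (0.039×59 + 0.048×23) / (1 + 0.039×25 + 0.048×32) = 3.405/3.511 = 0.9698 kJ/s.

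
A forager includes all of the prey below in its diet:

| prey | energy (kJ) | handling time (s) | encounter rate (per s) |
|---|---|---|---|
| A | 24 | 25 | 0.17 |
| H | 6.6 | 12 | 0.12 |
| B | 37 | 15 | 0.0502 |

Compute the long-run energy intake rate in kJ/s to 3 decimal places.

0.904 kJ/s

Energy encountered per unit search time: 0.17×24 + 0.12×6.6 + 0.0502×37 = 6.729 kJ/s.
Handling time per unit search time: 0.17×25 + 0.12×12 + 0.0502×15 = 6.443.
Rate = 6.729/(1 + 6.443) = 0.9041 kJ/s.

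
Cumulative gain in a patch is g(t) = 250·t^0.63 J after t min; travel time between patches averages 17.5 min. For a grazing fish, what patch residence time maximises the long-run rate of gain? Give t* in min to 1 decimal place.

29.8 min

By the marginal value theorem, leave when the instantaneous gain rate g'(t) equals the habitat-wide average g(t)/(T + t).
g'(t) = 0.63·250·t^-0.37. Setting 0.63·250·t^-0.37 = 250·t^0.63/(17.5+t) gives 0.63(17.5+t) = t, so 0.37·t = 0.63×17.5.
t* = 0.63×17.5/0.37 = 29.8 min.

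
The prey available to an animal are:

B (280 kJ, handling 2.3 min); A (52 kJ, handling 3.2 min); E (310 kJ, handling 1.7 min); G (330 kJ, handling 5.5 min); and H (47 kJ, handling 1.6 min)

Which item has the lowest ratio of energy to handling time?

A

Profitability E/h (kJ/min): B = 280/2.3 = 122, A = 52/3.2 = 16.2, E = 310/1.7 = 182, G = 330/5.5 = 60, H = 47/1.6 = 29.4.
Ranked: E > B > G > H > A.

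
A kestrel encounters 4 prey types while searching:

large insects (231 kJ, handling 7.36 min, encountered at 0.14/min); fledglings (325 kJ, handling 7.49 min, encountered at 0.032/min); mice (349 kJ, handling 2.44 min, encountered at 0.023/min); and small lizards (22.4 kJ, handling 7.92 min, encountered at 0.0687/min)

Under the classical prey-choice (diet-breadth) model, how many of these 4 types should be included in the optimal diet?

Profitabilities (E/h, kJ/min): mice 143, fledglings 43.4, large insects 31.4, small lizards 2.83. Add prey in this order while the next type's profitability exceeds the intake rate on those already taken.
Rate on top 1: 7.6. fledglings: 43.4 > 7.6 → include.
Rate on top 2: 14.22. large insects: 31.4 > 14.22 → include.
Rate on top 3: 21.82. small lizards: 2.83 < 21.82 → exclude; stop.
Optimal diet: mice, fledglings, large insects — 3 of 4 types.

3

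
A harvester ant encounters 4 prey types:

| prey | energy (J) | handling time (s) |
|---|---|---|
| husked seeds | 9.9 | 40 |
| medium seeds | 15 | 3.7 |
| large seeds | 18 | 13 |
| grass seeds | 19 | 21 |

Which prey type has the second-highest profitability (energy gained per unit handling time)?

In descending order of E/h:
medium seeds: 15/3.7 = 4.05 J/s
large seeds: 18/13 = 1.38 J/s
grass seeds: 19/21 = 0.905 J/s
husked seeds: 9.9/40 = 0.247 J/s

large seeds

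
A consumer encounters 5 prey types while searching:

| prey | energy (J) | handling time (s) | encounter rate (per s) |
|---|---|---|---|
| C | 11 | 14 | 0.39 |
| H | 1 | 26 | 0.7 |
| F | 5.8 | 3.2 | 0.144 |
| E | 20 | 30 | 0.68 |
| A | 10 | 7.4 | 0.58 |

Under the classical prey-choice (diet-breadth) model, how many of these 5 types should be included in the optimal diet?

2

Rank by E/h (J/s): F 1.81, A 1.35, C 0.786, E 0.667, H 0.0385. Include each in turn until the next type's E/h falls below the running intake rate.
Rate on top 1: 0.5717. A: 1.35 > 0.5717 → include.
Rate on top 2: 1.153. C: 0.786 < 1.153 → exclude; stop.
Optimal diet: F, A — 2 of 5 types.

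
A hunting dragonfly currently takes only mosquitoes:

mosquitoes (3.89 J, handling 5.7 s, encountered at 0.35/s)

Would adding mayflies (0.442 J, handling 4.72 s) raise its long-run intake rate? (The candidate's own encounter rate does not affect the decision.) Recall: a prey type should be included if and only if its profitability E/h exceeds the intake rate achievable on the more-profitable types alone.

No

Intake rate on the current diet: R = (0.35×3.89) / (1 + 0.35×5.7) = 1.361/2.995 = 0.4546 J/s.
mayflies: E/h = 0.442/4.72 = 0.09364 J/s.
0.09364 < 0.4546, so adding mayflies would lower the average — exclude it.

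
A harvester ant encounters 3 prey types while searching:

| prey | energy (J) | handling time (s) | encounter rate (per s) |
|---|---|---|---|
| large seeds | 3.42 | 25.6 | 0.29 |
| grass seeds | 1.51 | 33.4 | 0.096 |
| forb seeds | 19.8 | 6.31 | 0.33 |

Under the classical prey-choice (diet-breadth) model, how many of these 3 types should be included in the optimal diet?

1

Rank by E/h (J/s): forb seeds 3.14, large seeds 0.134, grass seeds 0.0452. Include each in turn until the next type's E/h falls below the running intake rate.
Rate on top 1: 2.12. large seeds: 0.134 < 2.12 → exclude; stop.
Optimal diet: forb seeds — 1 of 3 types.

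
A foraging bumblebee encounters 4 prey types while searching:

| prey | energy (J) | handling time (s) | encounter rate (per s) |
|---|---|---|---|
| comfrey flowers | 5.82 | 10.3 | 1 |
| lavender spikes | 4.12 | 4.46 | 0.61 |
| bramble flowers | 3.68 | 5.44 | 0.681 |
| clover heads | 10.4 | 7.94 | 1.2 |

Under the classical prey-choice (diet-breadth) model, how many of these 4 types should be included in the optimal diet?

Profitabilities (E/h, J/s): clover heads 1.31, lavender spikes 0.924, bramble flowers 0.676, comfrey flowers 0.565. Add prey in this order while the next type's profitability exceeds the intake rate on those already taken.
Rate on top 1: 1.185. lavender spikes: 0.924 < 1.185 → exclude; stop.
Optimal diet: clover heads — 1 of 4 types.

1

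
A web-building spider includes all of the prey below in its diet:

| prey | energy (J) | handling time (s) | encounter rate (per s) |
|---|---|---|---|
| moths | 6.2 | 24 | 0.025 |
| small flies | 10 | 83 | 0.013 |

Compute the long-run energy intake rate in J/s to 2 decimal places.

0.11 J/s

R = Σλ_iE_i / (1 + Σλ_ih_i)
Numerator: 0.025×6.2 + 0.013×10 = 0.285
Denominator: 1 + 0.025×24 + 0.013×83 = 2.679
R = 0.285/2.679 = 0.1064 J/s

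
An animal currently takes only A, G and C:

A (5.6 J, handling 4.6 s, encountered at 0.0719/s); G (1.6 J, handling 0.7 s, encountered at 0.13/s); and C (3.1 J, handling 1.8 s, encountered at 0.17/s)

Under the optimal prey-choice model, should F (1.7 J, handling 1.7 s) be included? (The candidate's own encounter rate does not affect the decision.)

On A, G and C alone, R = ΣλE/(1+Σλh) = 1.138/1.728 = 0.6585 J/s.
F: E/h = 1.7/1.7 = 1 J/s.
Since 1 > R, including F increases the long-run rate.

Yes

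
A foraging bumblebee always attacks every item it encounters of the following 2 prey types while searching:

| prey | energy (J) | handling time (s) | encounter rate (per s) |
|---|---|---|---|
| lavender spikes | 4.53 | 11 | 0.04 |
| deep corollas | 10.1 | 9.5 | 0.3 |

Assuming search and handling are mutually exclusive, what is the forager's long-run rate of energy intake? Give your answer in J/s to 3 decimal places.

Energy encountered per unit search time: 0.04×4.53 + 0.3×10.1 = 3.211 J/s.
Handling time per unit search time: 0.04×11 + 0.3×9.5 = 3.29.
Rate = 3.211/(1 + 3.29) = 0.7485 J/s.

0.749 J/s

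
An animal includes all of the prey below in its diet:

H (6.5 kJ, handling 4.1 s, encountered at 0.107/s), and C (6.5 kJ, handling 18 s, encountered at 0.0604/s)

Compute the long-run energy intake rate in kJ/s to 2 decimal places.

Energy encountered per unit search time: 0.107×6.5 + 0.0604×6.5 = 1.088 kJ/s.
Handling time per unit search time: 0.107×4.1 + 0.0604×18 = 1.526.
Rate = 1.088/(1 + 1.526) = 0.4308 kJ/s.

0.43 kJ/s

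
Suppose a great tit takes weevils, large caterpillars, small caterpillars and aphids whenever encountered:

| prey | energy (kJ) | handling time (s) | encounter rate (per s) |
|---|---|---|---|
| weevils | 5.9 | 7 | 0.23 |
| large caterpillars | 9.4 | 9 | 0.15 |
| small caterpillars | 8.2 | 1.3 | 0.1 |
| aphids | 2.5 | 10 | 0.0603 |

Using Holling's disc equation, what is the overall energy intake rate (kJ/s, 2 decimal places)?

0.80 kJ/s

R = Σλ_iE_i / (1 + Σλ_ih_i)
Numerator: 0.23×5.9 + 0.15×9.4 + 0.1×8.2 + 0.0603×2.5 = 3.738
Denominator: 1 + 0.23×7 + 0.15×9 + 0.1×1.3 + 0.0603×10 = 4.693
R = 3.738/4.693 = 0.7965 kJ/s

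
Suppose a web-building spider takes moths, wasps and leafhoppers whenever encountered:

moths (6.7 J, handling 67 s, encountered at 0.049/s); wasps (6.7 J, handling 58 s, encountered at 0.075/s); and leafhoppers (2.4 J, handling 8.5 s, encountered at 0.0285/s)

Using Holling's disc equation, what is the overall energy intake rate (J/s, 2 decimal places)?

0.10 J/s

Energy encountered per unit search time: 0.049×6.7 + 0.075×6.7 + 0.0285×2.4 = 0.8992 J/s.
Handling time per unit search time: 0.049×67 + 0.075×58 + 0.0285×8.5 = 7.875.
Rate = 0.8992/(1 + 7.875) = 0.1013 J/s.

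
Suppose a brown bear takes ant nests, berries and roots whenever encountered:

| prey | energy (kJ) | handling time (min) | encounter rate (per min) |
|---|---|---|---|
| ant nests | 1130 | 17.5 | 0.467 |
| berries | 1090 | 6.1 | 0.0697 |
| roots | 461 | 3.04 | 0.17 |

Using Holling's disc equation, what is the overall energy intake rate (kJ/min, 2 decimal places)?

67.43 kJ/min

Energy encountered per unit search time: 0.467×1130 + 0.0697×1090 + 0.17×461 = 682.1 kJ/min.
Handling time per unit search time: 0.467×17.5 + 0.0697×6.1 + 0.17×3.04 = 9.114.
Rate = 682.1/(1 + 9.114) = 67.43 kJ/min.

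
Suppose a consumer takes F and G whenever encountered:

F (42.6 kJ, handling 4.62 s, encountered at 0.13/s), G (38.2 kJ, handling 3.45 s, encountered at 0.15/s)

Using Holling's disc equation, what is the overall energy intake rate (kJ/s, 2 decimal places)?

R = Σλ_iE_i / (1 + Σλ_ih_i)
Numerator: 0.13×42.6 + 0.15×38.2 = 11.27
Denominator: 1 + 0.13×4.62 + 0.15×3.45 = 2.118
R = 11.27/2.118 = 5.32 kJ/s

5.32 kJ/s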